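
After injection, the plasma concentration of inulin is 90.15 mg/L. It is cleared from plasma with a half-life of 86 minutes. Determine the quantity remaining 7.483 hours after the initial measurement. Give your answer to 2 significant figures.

2.4 mg/L

Convert the elapsed time: 7.483 hours = 448.98 minutes.
Number of half-lives: n = 448.98/86 ≈ 5.2207.
Remaining = 90.15 × (1/2)^5.2207 = 90.15 × 0.026817 ≈ 2.4176 mg/L.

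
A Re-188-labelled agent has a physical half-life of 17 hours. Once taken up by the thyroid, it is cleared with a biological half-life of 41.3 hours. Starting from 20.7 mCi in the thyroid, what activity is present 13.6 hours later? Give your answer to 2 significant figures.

9.5 mCi

1/t_eff = 1/t_phys + 1/t_biol = 1/17 + 1/41.3 = 0.083037 per hour.
t_eff = 17 × 41.3 / (17 + 41.3) ≈ 12.043 hours.
Remaining = 20.7 × (1/2)^(13.6/12.043) = 20.7 × (1/2)^1.1293 ≈ 9.4628 mCi.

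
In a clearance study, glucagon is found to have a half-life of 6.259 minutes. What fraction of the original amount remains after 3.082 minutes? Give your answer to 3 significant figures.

n = 3.082/6.259 ≈ 0.49241 half-lives.
Fraction remaining = (1/2)^0.49241 ≈ 0.71084.

0.711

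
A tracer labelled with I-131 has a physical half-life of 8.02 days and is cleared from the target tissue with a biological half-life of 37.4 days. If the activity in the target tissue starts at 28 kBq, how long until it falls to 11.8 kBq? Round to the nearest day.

1/t_eff = 1/t_phys + 1/t_biol = 1/8.02 + 1/37.4 = 0.15143 per day.
t_eff = 8.02 × 37.4 / (8.02 + 37.4) ≈ 6.6039 days.
n = log₂(28/11.8) ≈ 1.2466; t = 1.2466 × 6.6039 ≈ 8.2327 days.

8 days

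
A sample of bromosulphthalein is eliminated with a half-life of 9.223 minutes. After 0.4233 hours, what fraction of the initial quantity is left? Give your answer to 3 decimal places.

0.4233 hours = 25.398 minutes.
n = 25.398/9.223 ≈ 2.7538 half-lives.
Fraction remaining = (1/2)^2.7538 ≈ 0.14826.

0.148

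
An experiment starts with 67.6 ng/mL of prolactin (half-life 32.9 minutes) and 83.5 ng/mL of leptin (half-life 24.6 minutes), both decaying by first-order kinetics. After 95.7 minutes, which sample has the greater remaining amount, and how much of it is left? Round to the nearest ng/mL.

prolactin, 9 ng/mL

prolactin: 67.6 × (1/2)^2.9088 ≈ 9.0013 ng/mL.
leptin: 83.5 × (1/2)^3.8902 ≈ 5.6313 ng/mL.
Prolactin has more remaining, at ≈ 9.0013 ng/mL.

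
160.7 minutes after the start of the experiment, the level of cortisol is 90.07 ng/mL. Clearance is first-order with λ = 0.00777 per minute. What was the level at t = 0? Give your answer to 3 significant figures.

t½ = ln 2 / λ = 0.69315 / 0.00777 ≈ 89.208 minutes.
Number of half-lives elapsed: n = 160.7/89.208 ≈ 1.8014.
A₀ = A × 2^n = 90.07 × 2^1.8014 = 90.07 × 3.4856 ≈ 313.95 ng/mL.

314 ng/mL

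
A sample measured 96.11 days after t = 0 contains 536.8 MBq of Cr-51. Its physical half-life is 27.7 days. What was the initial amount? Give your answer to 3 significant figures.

5950 MBq

Number of half-lives elapsed: n = 96.11/27.7 ≈ 3.4697.
A₀ = A × 2^n = 536.8 × 2^3.4697 = 536.8 × 11.078 ≈ 5946.9 MBq.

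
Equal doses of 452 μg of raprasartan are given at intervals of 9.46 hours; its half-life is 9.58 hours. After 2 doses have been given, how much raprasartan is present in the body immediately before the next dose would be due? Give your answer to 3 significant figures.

The 2 doses were given 18.92, 9.46 hours ago.
Total = 452·(1/2)^(18.92/9.58) + 452·(1/2)^(9.46/9.58)
      = 114.98 + 227.97 ≈ 342.95 μg.

343 μg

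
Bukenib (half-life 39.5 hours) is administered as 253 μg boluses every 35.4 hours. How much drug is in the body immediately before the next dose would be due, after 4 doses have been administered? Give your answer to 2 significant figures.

270 μg

The 4 doses were given 141.6, 106.2, 70.8, 35.4 hours ago.
Total = 253·(1/2)^(141.6/39.5) + 253·(1/2)^(106.2/39.5) + 253·(1/2)^(70.8/39.5) + 253·(1/2)^(35.4/39.5)
      = 21.086 + 39.244 + 73.039 + 135.94 ≈ 269.3 μg.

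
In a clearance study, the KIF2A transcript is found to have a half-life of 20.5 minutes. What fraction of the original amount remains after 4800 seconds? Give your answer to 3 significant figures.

4800 seconds = 80 minutes.
n = 80/20.5 ≈ 3.9024 half-lives.
Fraction remaining = (1/2)^3.9024 ≈ 0.066873.

0.0669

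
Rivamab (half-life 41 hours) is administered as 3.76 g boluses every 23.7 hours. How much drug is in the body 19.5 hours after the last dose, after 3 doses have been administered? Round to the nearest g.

6 g

The 3 doses were given 66.9, 43.2, 19.5 hours ago.
Total = 3.76·(1/2)^(66.9/41) + 3.76·(1/2)^(43.2/41) + 3.76·(1/2)^(19.5/41)
      = 1.2134 + 1.8114 + 2.7041 ≈ 5.7288 g.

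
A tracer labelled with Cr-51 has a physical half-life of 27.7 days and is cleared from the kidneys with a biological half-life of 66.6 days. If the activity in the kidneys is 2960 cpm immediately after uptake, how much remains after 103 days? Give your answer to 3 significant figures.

77.0 cpm

1/t_eff = 1/t_phys + 1/t_biol = 1/27.7 + 1/66.6 = 0.051116 per day.
t_eff = 27.7 × 66.6 / (27.7 + 66.6) ≈ 19.563 days.
Remaining = 2960 × (1/2)^(103/19.563) = 2960 × (1/2)^5.265 ≈ 76.981 cpm.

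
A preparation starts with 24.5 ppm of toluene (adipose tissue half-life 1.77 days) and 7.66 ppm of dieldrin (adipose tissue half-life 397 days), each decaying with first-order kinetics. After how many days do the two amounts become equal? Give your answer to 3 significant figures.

2.98 days

Set 24.5·(1/2)^(t/1.77) = 7.66·(1/2)^(t/397).
Taking log₂: log₂(24.5/7.66) = t·(1/1.77 − 1/397).
log₂(3.1984) = 1.6774; 1/1.77 − 1/397 = 0.56245.
t = 1.6774 / 0.56245 ≈ 2.9822 days.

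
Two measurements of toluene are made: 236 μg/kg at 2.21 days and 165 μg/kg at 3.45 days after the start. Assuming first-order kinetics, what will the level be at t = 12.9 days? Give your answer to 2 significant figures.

11 μg/kg

Over Δt = 3.45 − 2.21 = 1.24 days, the level fell by a factor of 236/165 ≈ 1.4303.
n = log₂(1.4303) ≈ 0.51632 half-lives, so t½ = 1.24/0.51632 ≈ 2.4016 days.
From t = 3.45 to t = 12.9: 165 × (1/2)^((12.9−3.45)/2.4016) ≈ 10.789 μg/kg.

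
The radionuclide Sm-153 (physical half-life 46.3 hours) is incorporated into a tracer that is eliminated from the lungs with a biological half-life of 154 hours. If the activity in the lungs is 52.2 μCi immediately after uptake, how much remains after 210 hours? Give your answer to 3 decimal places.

1/t_eff = 1/t_phys + 1/t_biol = 1/46.3 + 1/154 = 0.028092 per hour.
t_eff = 46.3 × 154 / (46.3 + 154) ≈ 35.598 hours.
Remaining = 52.2 × (1/2)^(210/35.598) = 52.2 × (1/2)^5.8993 ≈ 0.87461 μCi.

0.875 μCi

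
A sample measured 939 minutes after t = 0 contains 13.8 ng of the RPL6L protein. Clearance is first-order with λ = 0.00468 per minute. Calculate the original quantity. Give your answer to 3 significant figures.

1120 ng

t½ = ln 2 / λ = 0.69315 / 0.00468 ≈ 148.11 minutes.
Number of half-lives elapsed: n = 939/148.11 ≈ 6.34.
A₀ = A × 2^n = 13.8 × 2^6.34 = 13.8 × 81.006 ≈ 1117.9 ng.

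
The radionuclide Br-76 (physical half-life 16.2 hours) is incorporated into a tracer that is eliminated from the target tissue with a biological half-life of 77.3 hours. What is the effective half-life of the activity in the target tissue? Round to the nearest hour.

1/t_eff = 1/t_phys + 1/t_biol = 1/16.2 + 1/77.3 = 0.074665 per hour.
t_eff = 16.2 × 77.3 / (16.2 + 77.3) ≈ 13.393 hours.

13 hours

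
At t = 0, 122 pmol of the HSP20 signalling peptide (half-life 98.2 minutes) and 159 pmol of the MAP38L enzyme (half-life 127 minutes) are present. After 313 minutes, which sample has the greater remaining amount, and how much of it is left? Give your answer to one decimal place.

MAP38L enzyme, 28.8 pmol

HSP20 signalling peptide: 122 × (1/2)^3.1874 ≈ 13.393 pmol.
MAP38L enzyme: 159 × (1/2)^2.4646 ≈ 28.806 pmol.
MAP38L enzyme has more remaining, at ≈ 28.806 pmol.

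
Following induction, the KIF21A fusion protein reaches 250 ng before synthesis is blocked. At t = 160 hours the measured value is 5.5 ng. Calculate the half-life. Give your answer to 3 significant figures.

A/A₀ = 5.5/250 ≈ 0.022.
n = log₂(45.455) ≈ 5.5064 half-lives elapsed in 160 hours.
t½ = 160/5.5064 ≈ 29.057 hours.

29.1 hours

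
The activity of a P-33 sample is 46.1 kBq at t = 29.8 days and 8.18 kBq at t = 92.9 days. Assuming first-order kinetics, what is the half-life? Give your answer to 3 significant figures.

25.3 days

Over Δt = 92.9 − 29.8 = 63.1 days, the level fell by a factor of 46.1/8.18 ≈ 5.6357.
n = log₂(5.6357) ≈ 2.4946 half-lives, so t½ = 63.1/2.4946 ≈ 25.295 days.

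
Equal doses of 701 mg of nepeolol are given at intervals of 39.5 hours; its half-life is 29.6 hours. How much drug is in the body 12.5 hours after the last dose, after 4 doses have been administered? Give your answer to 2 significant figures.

850 mg

The 4 doses were given 131, 91.5, 52, 12.5 hours ago.
Total = 701·(1/2)^(131/29.6) + 701·(1/2)^(91.5/29.6) + 701·(1/2)^(52/29.6) + 701·(1/2)^(12.5/29.6)
      = 32.618 + 82.256 + 207.43 + 523.11 ≈ 845.42 mg.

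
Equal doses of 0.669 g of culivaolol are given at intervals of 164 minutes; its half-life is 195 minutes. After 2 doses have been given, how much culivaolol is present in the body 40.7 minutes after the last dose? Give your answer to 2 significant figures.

The 2 doses were given 204.7, 40.7 minutes ago.
Total = 0.669·(1/2)^(204.7/195) + 0.669·(1/2)^(40.7/195)
      = 0.32316 + 0.57889 ≈ 0.90205 g.

0.90 g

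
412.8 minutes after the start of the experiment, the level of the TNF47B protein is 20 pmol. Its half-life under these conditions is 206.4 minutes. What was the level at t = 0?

Number of half-lives elapsed: n = 412.8/206.4 ≈ 2.
A₀ = A × 2^n = 20 × 2^2 = 20 × 4 ≈ 80 pmol.

80 pmol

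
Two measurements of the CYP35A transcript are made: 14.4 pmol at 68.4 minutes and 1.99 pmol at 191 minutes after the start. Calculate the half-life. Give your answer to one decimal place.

Over Δt = 191 − 68.4 = 122.6 minutes, the level fell by a factor of 14.4/1.99 ≈ 7.2362.
n = log₂(7.2362) ≈ 2.8552 half-lives, so t½ = 122.6/2.8552 ≈ 42.939 minutes.

42.9 minutes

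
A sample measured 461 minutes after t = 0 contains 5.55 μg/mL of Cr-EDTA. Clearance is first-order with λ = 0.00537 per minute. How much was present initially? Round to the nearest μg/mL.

66 μg/mL

t½ = ln 2 / λ = 0.69315 / 0.00537 ≈ 129.08 minutes.
Number of half-lives elapsed: n = 461/129.08 ≈ 3.5715.
A₀ = A × 2^n = 5.55 × 2^3.5715 = 5.55 × 11.888 ≈ 65.981 μg/mL.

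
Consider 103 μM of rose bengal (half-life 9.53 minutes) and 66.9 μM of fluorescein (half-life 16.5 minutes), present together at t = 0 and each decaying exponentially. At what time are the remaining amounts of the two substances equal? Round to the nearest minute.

Set 103·(1/2)^(t/9.53) = 66.9·(1/2)^(t/16.5).
Taking log₂: log₂(103/66.9) = t·(1/9.53 − 1/16.5).
log₂(1.5396) = 0.62257; 1/9.53 − 1/16.5 = 0.044326.
t = 0.62257 / 0.044326 ≈ 14.045 minutes.

14 minutes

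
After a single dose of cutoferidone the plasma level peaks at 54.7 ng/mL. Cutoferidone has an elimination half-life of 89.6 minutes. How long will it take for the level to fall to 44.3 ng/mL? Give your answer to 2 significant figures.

Fraction remaining = 44.3/54.7 ≈ 0.80987.
n = log₂(54.7/44.3) = ln(1.2348)/ln 2 ≈ 0.30423 half-lives.
t = n × t½ = 0.30423 × 89.6 ≈ 27.259 minutes.

27 minutes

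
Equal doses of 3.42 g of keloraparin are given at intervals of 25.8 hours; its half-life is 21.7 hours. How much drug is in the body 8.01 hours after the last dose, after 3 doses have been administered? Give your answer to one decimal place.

The 3 doses were given 59.61, 33.81, 8.01 hours ago.
Total = 3.42·(1/2)^(59.61/21.7) + 3.42·(1/2)^(33.81/21.7) + 3.42·(1/2)^(8.01/21.7)
      = 0.50944 + 1.1615 + 2.6479 ≈ 4.3188 g.

4.3 g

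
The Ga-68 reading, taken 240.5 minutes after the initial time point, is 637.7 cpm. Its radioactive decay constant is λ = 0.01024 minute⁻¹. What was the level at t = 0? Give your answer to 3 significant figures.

7480 cpm

t½ = ln 2 / λ = 0.69315 / 0.01024 ≈ 67.69 minutes.
Number of half-lives elapsed: n = 240.5/67.69 ≈ 3.553.
A₀ = A × 2^n = 637.7 × 2^3.553 = 637.7 × 11.737 ≈ 7484.5 cpm.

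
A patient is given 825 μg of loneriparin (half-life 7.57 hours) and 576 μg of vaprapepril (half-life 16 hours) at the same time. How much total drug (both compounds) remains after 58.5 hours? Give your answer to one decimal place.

loneriparin: 825 × (1/2)^(58.5/7.57) = 825 × (1/2)^7.7279 ≈ 3.8916 μg.
vaprapepril: 576 × (1/2)^(58.5/16) = 576 × (1/2)^3.6562 ≈ 45.686 μg.
Total = 3.8916 + 45.686 ≈ 49.577 μg.

49.6 μg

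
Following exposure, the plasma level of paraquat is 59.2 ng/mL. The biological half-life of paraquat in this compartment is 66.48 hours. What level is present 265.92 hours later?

3.7 ng/mL

Elapsed time is 4 half-lives (265.92/66.48).
Each half-life halves the amount: 59.2 × (1/2)^4 = 59.2/16 = 3.7 ng/mL.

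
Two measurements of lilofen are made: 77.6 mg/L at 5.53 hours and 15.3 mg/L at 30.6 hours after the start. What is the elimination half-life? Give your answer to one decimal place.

Over Δt = 30.6 − 5.53 = 25.07 hours, the level fell by a factor of 77.6/15.3 ≈ 5.0719.
n = log₂(5.0719) ≈ 2.3425 half-lives, so t½ = 25.07/2.3425 ≈ 10.702 hours.

10.7 hours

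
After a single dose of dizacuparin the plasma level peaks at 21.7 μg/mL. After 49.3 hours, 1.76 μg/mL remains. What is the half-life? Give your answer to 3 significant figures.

A/A₀ = 1.76/21.7 ≈ 0.081106.
n = log₂(12.33) ≈ 3.624 half-lives elapsed in 49.3 hours.
t½ = 49.3/3.624 ≈ 13.604 hours.

13.6 hours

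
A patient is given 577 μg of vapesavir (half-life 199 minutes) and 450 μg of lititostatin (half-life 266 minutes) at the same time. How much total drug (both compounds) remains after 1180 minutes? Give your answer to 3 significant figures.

vapesavir: 577 × (1/2)^(1180/199) = 577 × (1/2)^5.9296 ≈ 9.4662 μg.
lititostatin: 450 × (1/2)^(1180/266) = 450 × (1/2)^4.4361 ≈ 20.788 μg.
Total = 9.4662 + 20.788 ≈ 30.254 μg.

30.3 μg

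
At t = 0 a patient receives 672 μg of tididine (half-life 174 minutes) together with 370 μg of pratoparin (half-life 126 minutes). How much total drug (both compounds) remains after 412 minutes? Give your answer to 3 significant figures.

tididine: 672 × (1/2)^(412/174) = 672 × (1/2)^2.3678 ≈ 130.19 μg.
pratoparin: 370 × (1/2)^(412/126) = 370 × (1/2)^3.2698 ≈ 38.36 μg.
Total = 130.19 + 38.36 ≈ 168.55 μg.

169 μg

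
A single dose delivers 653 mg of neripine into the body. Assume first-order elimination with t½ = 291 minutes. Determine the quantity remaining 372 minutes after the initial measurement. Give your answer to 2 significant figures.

270 mg

Number of half-lives: n = 372/291 ≈ 1.2784.
Remaining = 653 × (1/2)^1.2784 = 653 × 0.41227 ≈ 269.21 mg.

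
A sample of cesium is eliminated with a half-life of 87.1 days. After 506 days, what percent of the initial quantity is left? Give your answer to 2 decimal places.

n = 506/87.1 ≈ 5.8094 half-lives.
Fraction remaining = (1/2)^5.8094 ≈ 0.017832, i.e. 1.7832%.

1.78%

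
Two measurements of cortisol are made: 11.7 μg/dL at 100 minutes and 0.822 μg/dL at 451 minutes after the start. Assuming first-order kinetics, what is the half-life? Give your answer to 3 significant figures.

Over Δt = 451 − 100 = 351 minutes, the level fell by a factor of 11.7/0.822 ≈ 14.234.
n = log₂(14.234) ≈ 3.8312 half-lives, so t½ = 351/3.8312 ≈ 91.616 minutes.

91.6 minutes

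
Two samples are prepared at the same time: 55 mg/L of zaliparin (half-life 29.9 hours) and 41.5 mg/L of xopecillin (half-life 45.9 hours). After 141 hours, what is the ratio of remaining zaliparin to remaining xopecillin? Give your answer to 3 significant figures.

zaliparin: 55 × (1/2)^(141/29.9) = 55 × (1/2)^4.7157 ≈ 2.0931 mg/L.
xopecillin: 41.5 × (1/2)^(141/45.9) = 41.5 × (1/2)^3.0719 ≈ 4.9353 mg/L.
Ratio ≈ 2.0931 / 4.9353 ≈ 0.42411.

0.424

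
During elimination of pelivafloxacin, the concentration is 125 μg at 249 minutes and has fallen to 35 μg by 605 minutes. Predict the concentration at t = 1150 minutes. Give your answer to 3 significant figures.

Over Δt = 605 − 249 = 356 minutes, the level fell by a factor of 125/35 ≈ 3.5714.
n = log₂(3.5714) ≈ 1.8365 half-lives, so t½ = 356/1.8365 ≈ 193.85 minutes.
From t = 605 to t = 1150: 35 × (1/2)^((1150−605)/193.85) ≈ 4.9857 μg.

4.99 μg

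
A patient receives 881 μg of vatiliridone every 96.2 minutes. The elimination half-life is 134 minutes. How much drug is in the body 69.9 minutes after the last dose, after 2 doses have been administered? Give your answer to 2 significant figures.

990 μg

The 2 doses were given 166.1, 69.9 minutes ago.
Total = 881·(1/2)^(166.1/134) + 881·(1/2)^(69.9/134)
      = 373.11 + 613.69 ≈ 986.79 μg.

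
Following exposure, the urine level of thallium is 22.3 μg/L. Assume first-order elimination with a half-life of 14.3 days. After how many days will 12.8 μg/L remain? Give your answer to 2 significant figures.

Fraction remaining = 12.8/22.3 ≈ 0.57399.
n = log₂(22.3/12.8) = ln(1.7422)/ln 2 ≈ 0.8009 half-lives.
t = n × t½ = 0.8009 × 14.3 ≈ 11.453 days.

11 days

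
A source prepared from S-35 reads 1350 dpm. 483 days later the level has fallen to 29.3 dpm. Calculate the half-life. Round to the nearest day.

87 days

A/A₀ = 29.3/1350 ≈ 0.021704.
n = log₂(46.075) ≈ 5.5259 half-lives elapsed in 483 days.
t½ = 483/5.5259 ≈ 87.406 days.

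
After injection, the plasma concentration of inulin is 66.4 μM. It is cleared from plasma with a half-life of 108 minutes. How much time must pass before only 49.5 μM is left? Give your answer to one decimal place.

Fraction remaining = 49.5/66.4 ≈ 0.74548.
n = log₂(66.4/49.5) = ln(1.3414)/ln 2 ≈ 0.42375 half-lives.
t = n × t½ = 0.42375 × 108 ≈ 45.766 minutes.

45.8 minutes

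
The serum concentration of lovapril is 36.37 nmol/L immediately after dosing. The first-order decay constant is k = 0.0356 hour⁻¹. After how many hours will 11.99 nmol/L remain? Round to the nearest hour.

t½ = ln 2 / k = 0.69315 / 0.0356 ≈ 19.47 hours.
Fraction remaining = 11.99/36.37 ≈ 0.32967.
n = log₂(36.37/11.99) = ln(3.0334)/ln 2 ≈ 1.6009 half-lives.
t = n × t½ = 1.6009 × 19.47 ≈ 31.171 hours.

31 hours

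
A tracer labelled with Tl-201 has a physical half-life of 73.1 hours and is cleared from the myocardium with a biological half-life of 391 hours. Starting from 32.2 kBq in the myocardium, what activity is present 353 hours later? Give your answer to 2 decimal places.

1/t_eff = 1/t_phys + 1/t_biol = 1/73.1 + 1/391 = 0.016237 per hour.
t_eff = 73.1 × 391 / (73.1 + 391) ≈ 61.586 hours.
Remaining = 32.2 × (1/2)^(353/61.586) = 32.2 × (1/2)^5.7318 ≈ 0.60591 kBq.

0.61 kBq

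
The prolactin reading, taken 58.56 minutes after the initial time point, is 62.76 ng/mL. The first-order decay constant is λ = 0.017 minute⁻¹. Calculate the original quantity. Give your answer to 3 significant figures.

t½ = ln 2 / λ = 0.69315 / 0.017 ≈ 40.773 minutes.
Number of half-lives elapsed: n = 58.56/40.773 ≈ 1.4362.
A₀ = A × 2^n = 62.76 × 2^1.4362 = 62.76 × 2.7061 ≈ 169.84 ng/mL.

170 ng/mL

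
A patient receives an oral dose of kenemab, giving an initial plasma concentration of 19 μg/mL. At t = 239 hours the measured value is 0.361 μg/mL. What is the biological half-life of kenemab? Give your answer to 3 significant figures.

41.8 hours

A/A₀ = 0.361/19 ≈ 0.019.
n = log₂(52.632) ≈ 5.7179 half-lives elapsed in 239 hours.
t½ = 239/5.7179 ≈ 41.799 hours.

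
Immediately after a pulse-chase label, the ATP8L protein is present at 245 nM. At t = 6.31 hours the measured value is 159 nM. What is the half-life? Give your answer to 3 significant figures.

10.1 hours

A/A₀ = 159/245 ≈ 0.64898.
n = log₂(1.5409) ≈ 0.62375 half-lives elapsed in 6.31 hours.
t½ = 6.31/0.62375 ≈ 10.116 hours.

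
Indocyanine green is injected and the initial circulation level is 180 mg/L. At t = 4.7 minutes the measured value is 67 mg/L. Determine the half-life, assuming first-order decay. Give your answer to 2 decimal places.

A/A₀ = 67/180 ≈ 0.37222.
n = log₂(2.6866) ≈ 1.4258 half-lives elapsed in 4.7 minutes.
t½ = 4.7/1.4258 ≈ 3.2965 minutes.

3.30 minutes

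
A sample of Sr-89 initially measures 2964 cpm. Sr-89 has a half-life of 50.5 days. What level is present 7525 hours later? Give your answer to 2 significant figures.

40 cpm

Convert the elapsed time: 7525 hours = 313.542 days.
Number of half-lives: n = 313.542/50.5 ≈ 6.2087.
Remaining = 2964 × (1/2)^6.2087 = 2964 × 0.01352 ≈ 40.074 cpm.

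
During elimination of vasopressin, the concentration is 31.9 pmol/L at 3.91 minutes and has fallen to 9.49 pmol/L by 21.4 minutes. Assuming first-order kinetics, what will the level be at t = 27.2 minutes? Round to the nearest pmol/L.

Over Δt = 21.4 − 3.91 = 17.49 minutes, the level fell by a factor of 31.9/9.49 ≈ 3.3614.
n = log₂(3.3614) ≈ 1.7491 half-lives, so t½ = 17.49/1.7491 ≈ 9.9996 minutes.
From t = 21.4 to t = 27.2: 9.49 × (1/2)^((27.2−21.4)/9.9996) ≈ 6.3484 pmol/L.

6 pmol/L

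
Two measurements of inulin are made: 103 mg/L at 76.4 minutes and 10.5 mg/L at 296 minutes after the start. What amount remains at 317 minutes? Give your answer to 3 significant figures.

8.44 mg/L

Over Δt = 296 − 76.4 = 219.6 minutes, the level fell by a factor of 103/10.5 ≈ 9.8095.
n = log₂(9.8095) ≈ 3.2942 half-lives, so t½ = 219.6/3.2942 ≈ 66.663 minutes.
From t = 296 to t = 317: 10.5 × (1/2)^((317−296)/66.663) ≈ 8.4403 mg/L.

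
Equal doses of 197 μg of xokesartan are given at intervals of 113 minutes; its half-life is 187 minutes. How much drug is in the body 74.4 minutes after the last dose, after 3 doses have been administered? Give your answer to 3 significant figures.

The 3 doses were given 300.4, 187.4, 74.4 minutes ago.
Total = 197·(1/2)^(300.4/187) + 197·(1/2)^(187.4/187) + 197·(1/2)^(74.4/187)
      = 64.697 + 98.354 + 149.52 ≈ 312.57 μg.

313 μg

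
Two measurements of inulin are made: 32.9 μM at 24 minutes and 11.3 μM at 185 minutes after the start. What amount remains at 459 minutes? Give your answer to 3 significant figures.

1.83 μM

Over Δt = 185 − 24 = 161 minutes, the level fell by a factor of 32.9/11.3 ≈ 2.9115.
n = log₂(2.9115) ≈ 1.5418 half-lives, so t½ = 161/1.5418 ≈ 104.43 minutes.
From t = 185 to t = 459: 11.3 × (1/2)^((459−185)/104.43) ≈ 1.8332 μM.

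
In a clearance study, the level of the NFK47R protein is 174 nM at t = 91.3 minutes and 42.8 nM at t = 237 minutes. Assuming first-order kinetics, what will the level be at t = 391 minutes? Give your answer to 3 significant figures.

Over Δt = 237 − 91.3 = 145.7 minutes, the level fell by a factor of 174/42.8 ≈ 4.0654.
n = log₂(4.0654) ≈ 2.0234 half-lives, so t½ = 145.7/2.0234 ≈ 72.007 minutes.
From t = 237 to t = 391: 42.8 × (1/2)^((391−237)/72.007) ≈ 9.7194 nM.

9.72 nM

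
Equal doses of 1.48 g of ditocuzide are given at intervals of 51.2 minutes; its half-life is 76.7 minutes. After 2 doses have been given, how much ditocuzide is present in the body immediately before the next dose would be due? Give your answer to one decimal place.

1.5 g

The 2 doses were given 102.4, 51.2 minutes ago.
Total = 1.48·(1/2)^(102.4/76.7) + 1.48·(1/2)^(51.2/76.7)
      = 0.58663 + 0.93178 ≈ 1.5184 g.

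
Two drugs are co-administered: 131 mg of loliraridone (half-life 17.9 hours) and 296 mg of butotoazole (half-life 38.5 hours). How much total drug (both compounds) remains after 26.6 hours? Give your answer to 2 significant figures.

230 mg

loliraridone: 131 × (1/2)^(26.6/17.9) = 131 × (1/2)^1.486 ≈ 46.766 mg.
butotoazole: 296 × (1/2)^(26.6/38.5) = 296 × (1/2)^0.69091 ≈ 183.36 mg.
Total = 46.766 + 183.36 ≈ 230.13 mg.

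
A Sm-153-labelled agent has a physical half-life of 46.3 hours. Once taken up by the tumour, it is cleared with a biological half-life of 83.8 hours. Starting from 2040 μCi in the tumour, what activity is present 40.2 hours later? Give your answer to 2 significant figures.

800 μCi

1/t_eff = 1/t_phys + 1/t_biol = 1/46.3 + 1/83.8 = 0.033531 per hour.
t_eff = 46.3 × 83.8 / (46.3 + 83.8) ≈ 29.823 hours.
Remaining = 2040 × (1/2)^(40.2/29.823) = 2040 × (1/2)^1.348 ≈ 801.41 μCi.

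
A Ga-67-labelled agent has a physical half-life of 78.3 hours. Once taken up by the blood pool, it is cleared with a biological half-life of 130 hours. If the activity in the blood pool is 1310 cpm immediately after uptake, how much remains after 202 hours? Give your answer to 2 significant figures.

75 cpm

1/t_eff = 1/t_phys + 1/t_biol = 1/78.3 + 1/130 = 0.020464 per hour.
t_eff = 78.3 × 130 / (78.3 + 130) ≈ 48.867 hours.
Remaining = 1310 × (1/2)^(202/48.867) = 1310 × (1/2)^4.1337 ≈ 74.63 cpm.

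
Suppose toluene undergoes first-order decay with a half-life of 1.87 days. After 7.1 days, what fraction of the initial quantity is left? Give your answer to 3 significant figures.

n = 7.1/1.87 ≈ 3.7968 half-lives.
Fraction remaining = (1/2)^3.7968 ≈ 0.071953.

0.0720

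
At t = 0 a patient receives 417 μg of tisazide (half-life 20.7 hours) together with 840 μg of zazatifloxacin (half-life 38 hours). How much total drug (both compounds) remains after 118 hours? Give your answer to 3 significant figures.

106 μg

tisazide: 417 × (1/2)^(118/20.7) = 417 × (1/2)^5.7005 ≈ 8.019 μg.
zazatifloxacin: 840 × (1/2)^(118/38) = 840 × (1/2)^3.1053 ≈ 97.612 μg.
Total = 8.019 + 97.612 ≈ 105.63 μg.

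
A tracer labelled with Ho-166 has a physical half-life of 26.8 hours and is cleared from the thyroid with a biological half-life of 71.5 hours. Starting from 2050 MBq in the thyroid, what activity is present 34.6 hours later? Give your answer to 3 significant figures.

1/t_eff = 1/t_phys + 1/t_biol = 1/26.8 + 1/71.5 = 0.051299 per hour.
t_eff = 26.8 × 71.5 / (26.8 + 71.5) ≈ 19.493 hours.
Remaining = 2050 × (1/2)^(34.6/19.493) = 2050 × (1/2)^1.775 ≈ 599.01 MBq.

599 MBq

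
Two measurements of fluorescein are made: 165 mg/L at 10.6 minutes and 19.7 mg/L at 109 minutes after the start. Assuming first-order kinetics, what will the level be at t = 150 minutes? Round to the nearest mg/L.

8 mg/L

Over Δt = 109 − 10.6 = 98.4 minutes, the level fell by a factor of 165/19.7 ≈ 8.3756.
n = log₂(8.3756) ≈ 3.0662 half-lives, so t½ = 98.4/3.0662 ≈ 32.092 minutes.
From t = 109 to t = 150: 19.7 × (1/2)^((150−109)/32.092) ≈ 8.126 mg/L.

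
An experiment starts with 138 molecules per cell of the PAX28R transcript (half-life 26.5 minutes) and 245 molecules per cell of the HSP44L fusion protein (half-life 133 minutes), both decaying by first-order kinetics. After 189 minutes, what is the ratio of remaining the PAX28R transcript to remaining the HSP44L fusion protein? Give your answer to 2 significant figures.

0.011

PAX28R transcript: 138 × (1/2)^(189/26.5) = 138 × (1/2)^7.1321 ≈ 0.98381 molecules per cell.
HSP44L fusion protein: 245 × (1/2)^(189/133) = 245 × (1/2)^1.4211 ≈ 91.493 molecules per cell.
Ratio ≈ 0.98381 / 91.493 ≈ 0.010753.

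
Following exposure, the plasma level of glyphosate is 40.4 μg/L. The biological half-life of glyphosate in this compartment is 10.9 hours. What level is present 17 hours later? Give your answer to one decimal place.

Number of half-lives: n = 17/10.9 ≈ 1.5596.
Remaining = 40.4 × (1/2)^1.5596 = 40.4 × 0.33924 ≈ 13.705 μg/L.

13.7 μg/L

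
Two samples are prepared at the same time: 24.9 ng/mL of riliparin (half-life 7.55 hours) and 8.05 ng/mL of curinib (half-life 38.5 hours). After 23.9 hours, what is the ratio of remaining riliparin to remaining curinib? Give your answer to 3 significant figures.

0.530

riliparin: 24.9 × (1/2)^(23.9/7.55) = 24.9 × (1/2)^3.1656 ≈ 2.775 ng/mL.
curinib: 8.05 × (1/2)^(23.9/38.5) = 8.05 × (1/2)^0.62078 ≈ 5.2351 ng/mL.
Ratio ≈ 2.775 / 5.2351 ≈ 0.53009.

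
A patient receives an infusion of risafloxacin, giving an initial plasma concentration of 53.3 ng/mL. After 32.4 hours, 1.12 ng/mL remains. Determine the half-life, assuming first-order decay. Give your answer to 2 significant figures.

5.8 hours

A/A₀ = 1.12/53.3 ≈ 0.021013.
n = log₂(47.589) ≈ 5.5726 half-lives elapsed in 32.4 hours.
t½ = 32.4/5.5726 ≈ 5.8142 hours.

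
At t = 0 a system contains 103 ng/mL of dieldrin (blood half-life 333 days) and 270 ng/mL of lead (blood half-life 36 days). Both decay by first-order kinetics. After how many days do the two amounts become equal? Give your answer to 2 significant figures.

Set 103·(1/2)^(t/333) = 270·(1/2)^(t/36).
Taking log₂: log₂(103/270) = t·(1/333 − 1/36).
log₂(0.38148) = -1.3903; 1/333 − 1/36 = -0.024775.
t = -1.3903 / -0.024775 ≈ 56.118 days.

56 days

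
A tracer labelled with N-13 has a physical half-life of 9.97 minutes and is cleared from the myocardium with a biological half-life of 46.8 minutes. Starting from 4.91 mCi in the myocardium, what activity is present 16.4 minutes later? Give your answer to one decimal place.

1/t_eff = 1/t_phys + 1/t_biol = 1/9.97 + 1/46.8 = 0.12167 per minute.
t_eff = 9.97 × 46.8 / (9.97 + 46.8) ≈ 8.2191 minutes.
Remaining = 4.91 × (1/2)^(16.4/8.2191) = 4.91 × (1/2)^1.9954 ≈ 1.2315 mCi.

1.2 mCi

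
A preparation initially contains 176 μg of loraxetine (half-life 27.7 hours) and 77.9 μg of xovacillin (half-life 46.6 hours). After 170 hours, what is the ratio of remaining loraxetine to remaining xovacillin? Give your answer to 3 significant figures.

0.402

loraxetine: 176 × (1/2)^(170/27.7) = 176 × (1/2)^6.1372 ≈ 2.5006 μg.
xovacillin: 77.9 × (1/2)^(170/46.6) = 77.9 × (1/2)^3.6481 ≈ 6.2138 μg.
Ratio ≈ 2.5006 / 6.2138 ≈ 0.40242.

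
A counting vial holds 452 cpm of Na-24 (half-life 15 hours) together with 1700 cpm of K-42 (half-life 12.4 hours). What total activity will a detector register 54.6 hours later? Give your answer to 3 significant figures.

Na-24: 452 × (1/2)^(54.6/15) = 452 × (1/2)^3.64 ≈ 36.257 cpm.
K-42: 1700 × (1/2)^(54.6/12.4) = 1700 × (1/2)^4.4032 ≈ 80.343 cpm.
Total = 36.257 + 80.343 ≈ 116.6 cpm.

117 cpm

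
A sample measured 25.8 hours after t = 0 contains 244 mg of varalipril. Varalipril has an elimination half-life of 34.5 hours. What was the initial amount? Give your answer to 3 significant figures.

Number of half-lives elapsed: n = 25.8/34.5 ≈ 0.74783.
A₀ = A × 2^n = 244 × 2^0.74783 = 244 × 1.6793 ≈ 409.74 mg.

410 mg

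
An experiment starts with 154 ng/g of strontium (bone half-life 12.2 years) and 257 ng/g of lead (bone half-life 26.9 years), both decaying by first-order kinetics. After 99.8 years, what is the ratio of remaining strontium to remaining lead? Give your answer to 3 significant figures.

0.0270

strontium: 154 × (1/2)^(99.8/12.2) = 154 × (1/2)^8.1803 ≈ 0.53088 ng/g.
lead: 257 × (1/2)^(99.8/26.9) = 257 × (1/2)^3.71 ≈ 19.638 ng/g.
Ratio ≈ 0.53088 / 19.638 ≈ 0.027033.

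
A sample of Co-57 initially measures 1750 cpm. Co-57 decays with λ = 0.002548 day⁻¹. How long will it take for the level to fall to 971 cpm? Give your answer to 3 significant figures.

t½ = ln 2 / λ = 0.69315 / 0.002548 ≈ 272.04 days.
Fraction remaining = 971/1750 ≈ 0.55486.
n = log₂(1750/971) = ln(1.8023)/ln 2 ≈ 0.84981 half-lives.
t = n × t½ = 0.84981 × 272.04 ≈ 231.18 days.

231 days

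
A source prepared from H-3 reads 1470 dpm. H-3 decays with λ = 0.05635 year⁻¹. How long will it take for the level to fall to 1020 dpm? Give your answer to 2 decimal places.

6.49 years

t½ = ln 2 / λ = 0.69315 / 0.05635 ≈ 12.301 years.
Fraction remaining = 1020/1470 ≈ 0.69388.
n = log₂(1470/1020) = ln(1.4412)/ln 2 ≈ 0.52725 half-lives.
t = n × t½ = 0.52725 × 12.301 ≈ 6.4855 years.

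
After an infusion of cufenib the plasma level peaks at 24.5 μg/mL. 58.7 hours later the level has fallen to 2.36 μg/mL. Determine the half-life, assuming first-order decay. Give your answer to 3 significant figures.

17.4 hours

A/A₀ = 2.36/24.5 ≈ 0.096327.
n = log₂(10.381) ≈ 3.3759 half-lives elapsed in 58.7 hours.
t½ = 58.7/3.3759 ≈ 17.388 hours.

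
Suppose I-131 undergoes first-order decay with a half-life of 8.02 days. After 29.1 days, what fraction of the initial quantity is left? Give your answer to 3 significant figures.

n = 29.1/8.02 ≈ 3.6284 half-lives.
Fraction remaining = (1/2)^3.6284 ≈ 0.08086.

0.0809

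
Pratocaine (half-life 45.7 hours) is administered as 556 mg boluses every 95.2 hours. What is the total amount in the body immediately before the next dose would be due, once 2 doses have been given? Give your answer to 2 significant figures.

160 mg

The 2 doses were given 190.4, 95.2 hours ago.
Total = 556·(1/2)^(190.4/45.7) + 556·(1/2)^(95.2/45.7)
      = 30.967 + 131.22 ≈ 162.18 mg.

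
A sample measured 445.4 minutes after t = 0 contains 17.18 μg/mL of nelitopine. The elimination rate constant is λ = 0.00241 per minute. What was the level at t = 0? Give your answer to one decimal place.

t½ = ln 2 / λ = 0.69315 / 0.00241 ≈ 287.61 minutes.
Number of half-lives elapsed: n = 445.4/287.61 ≈ 1.5486.
A₀ = A × 2^n = 17.18 × 2^1.5486 = 17.18 × 2.9253 ≈ 50.258 μg/mL.

50.3 μg/mL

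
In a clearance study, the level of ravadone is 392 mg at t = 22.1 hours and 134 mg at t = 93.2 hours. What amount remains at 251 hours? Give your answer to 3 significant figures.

12.4 mg

Over Δt = 93.2 − 22.1 = 71.1 hours, the level fell by a factor of 392/134 ≈ 2.9254.
n = log₂(2.9254) ≈ 1.5486 half-lives, so t½ = 71.1/1.5486 ≈ 45.912 hours.
From t = 93.2 to t = 251: 134 × (1/2)^((251−93.2)/45.912) ≈ 12.373 mg.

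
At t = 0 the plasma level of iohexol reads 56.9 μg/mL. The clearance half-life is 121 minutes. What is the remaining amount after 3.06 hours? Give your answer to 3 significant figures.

19.9 μg/mL

Convert the elapsed time: 3.06 hours = 183.6 minutes.
Number of half-lives: n = 183.6/121 ≈ 1.5174.
Remaining = 56.9 × (1/2)^1.5174 = 56.9 × 0.34933 ≈ 19.877 μg/mL.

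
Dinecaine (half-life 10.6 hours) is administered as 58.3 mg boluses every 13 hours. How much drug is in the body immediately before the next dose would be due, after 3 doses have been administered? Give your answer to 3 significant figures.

40.1 mg

The 3 doses were given 39, 26, 13 hours ago.
Total = 58.3·(1/2)^(39/10.6) + 58.3·(1/2)^(26/10.6) + 58.3·(1/2)^(13/10.6)
      = 4.551 + 10.649 + 24.916 ≈ 40.116 mg.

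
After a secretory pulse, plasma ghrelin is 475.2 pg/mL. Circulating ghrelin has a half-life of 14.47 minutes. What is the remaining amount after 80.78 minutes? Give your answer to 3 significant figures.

Number of half-lives: n = 80.78/14.47 ≈ 5.5826.
Remaining = 475.2 × (1/2)^5.5826 = 475.2 × 0.020868 ≈ 9.9163 pg/mL.

9.92 pg/mL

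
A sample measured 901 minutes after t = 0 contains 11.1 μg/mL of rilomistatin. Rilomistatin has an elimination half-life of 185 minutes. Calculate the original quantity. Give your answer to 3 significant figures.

325 μg/mL

Number of half-lives elapsed: n = 901/185 ≈ 4.8703.
A₀ = A × 2^n = 11.1 × 2^4.8703 = 11.1 × 29.248 ≈ 324.65 μg/mL.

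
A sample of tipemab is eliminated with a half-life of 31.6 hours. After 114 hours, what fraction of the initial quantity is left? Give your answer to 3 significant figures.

0.0820

n = 114/31.6 ≈ 3.6076 half-lives.
Fraction remaining = (1/2)^3.6076 ≈ 0.082036.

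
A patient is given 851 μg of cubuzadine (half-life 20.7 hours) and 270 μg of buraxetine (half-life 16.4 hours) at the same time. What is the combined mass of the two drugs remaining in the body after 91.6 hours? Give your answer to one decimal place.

cubuzadine: 851 × (1/2)^(91.6/20.7) = 851 × (1/2)^4.4251 ≈ 39.613 μg.
buraxetine: 270 × (1/2)^(91.6/16.4) = 270 × (1/2)^5.5854 ≈ 5.6234 μg.
Total = 39.613 + 5.6234 ≈ 45.236 μg.

45.2 μg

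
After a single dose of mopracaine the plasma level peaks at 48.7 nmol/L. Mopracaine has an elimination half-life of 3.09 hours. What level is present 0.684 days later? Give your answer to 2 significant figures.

Convert the elapsed time: 0.684 days = 16.416 hours.
Number of half-lives: n = 16.416/3.09 ≈ 5.3126.
Remaining = 48.7 × (1/2)^5.3126 = 48.7 × 0.025162 ≈ 1.2254 nmol/L.

1.2 nmol/L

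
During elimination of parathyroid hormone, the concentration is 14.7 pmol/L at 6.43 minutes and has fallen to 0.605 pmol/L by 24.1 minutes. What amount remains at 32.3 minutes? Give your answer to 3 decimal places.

0.138 pmol/L

Over Δt = 24.1 − 6.43 = 17.67 minutes, the level fell by a factor of 14.7/0.605 ≈ 24.298.
n = log₂(24.298) ≈ 4.6027 half-lives, so t½ = 17.67/4.6027 ≈ 3.839 minutes.
From t = 24.1 to t = 32.3: 0.605 × (1/2)^((32.3−24.1)/3.839) ≈ 0.13765 pmol/L.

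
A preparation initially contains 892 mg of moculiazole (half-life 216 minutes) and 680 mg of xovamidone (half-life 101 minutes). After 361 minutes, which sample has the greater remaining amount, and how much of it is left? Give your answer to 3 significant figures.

moculiazole, 280 mg

moculiazole: 892 × (1/2)^1.6713 ≈ 280.06 mg.
xovamidone: 680 × (1/2)^3.5743 ≈ 57.089 mg.
Moculiazole has more remaining, at ≈ 280.06 mg.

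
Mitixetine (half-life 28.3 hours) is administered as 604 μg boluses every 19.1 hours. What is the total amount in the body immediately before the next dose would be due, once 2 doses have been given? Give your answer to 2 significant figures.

The 2 doses were given 38.2, 19.1 hours ago.
Total = 604·(1/2)^(38.2/28.3) + 604·(1/2)^(19.1/28.3)
      = 236.97 + 378.33 ≈ 615.3 μg.

620 μg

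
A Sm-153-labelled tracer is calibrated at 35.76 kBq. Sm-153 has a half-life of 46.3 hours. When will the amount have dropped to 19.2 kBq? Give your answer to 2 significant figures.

Fraction remaining = 19.2/35.76 ≈ 0.53691.
n = log₂(35.76/19.2) = ln(1.8625)/ln 2 ≈ 0.89724 half-lives.
t = n × t½ = 0.89724 × 46.3 ≈ 41.542 hours.

42 hours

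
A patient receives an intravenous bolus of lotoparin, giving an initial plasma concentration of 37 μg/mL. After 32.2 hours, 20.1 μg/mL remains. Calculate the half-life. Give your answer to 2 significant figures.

37 hours

A/A₀ = 20.1/37 ≈ 0.54324.
n = log₂(1.8408) ≈ 0.88033 half-lives elapsed in 32.2 hours.
t½ = 32.2/0.88033 ≈ 36.577 hours.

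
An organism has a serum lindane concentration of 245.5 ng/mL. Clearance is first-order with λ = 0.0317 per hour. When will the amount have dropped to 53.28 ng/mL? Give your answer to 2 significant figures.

48 hours

t½ = ln 2 / λ = 0.69315 / 0.0317 ≈ 21.866 hours.
Fraction remaining = 53.28/245.5 ≈ 0.21703.
n = log₂(245.5/53.28) = ln(4.6077)/ln 2 ≈ 2.2041 half-lives.
t = n × t½ = 2.2041 × 21.866 ≈ 48.194 hours.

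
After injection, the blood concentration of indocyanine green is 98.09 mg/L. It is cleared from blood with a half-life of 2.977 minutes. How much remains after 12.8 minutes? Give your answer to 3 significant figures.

4.98 mg/L

Number of half-lives: n = 12.8/2.977 ≈ 4.2996.
Remaining = 98.09 × (1/2)^4.2996 = 98.09 × 0.050779 ≈ 4.9809 mg/L.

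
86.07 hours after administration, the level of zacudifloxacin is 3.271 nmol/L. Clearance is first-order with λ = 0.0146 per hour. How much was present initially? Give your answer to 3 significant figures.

11.5 nmol/L

t½ = ln 2 / λ = 0.69315 / 0.0146 ≈ 47.476 hours.
Number of half-lives elapsed: n = 86.07/47.476 ≈ 1.8129.
A₀ = A × 2^n = 3.271 × 2^1.8129 = 3.271 × 3.5135 ≈ 11.493 nmol/L.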